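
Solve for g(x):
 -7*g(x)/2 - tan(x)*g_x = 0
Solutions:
 g(x) = C1/sin(x)^(7/2)


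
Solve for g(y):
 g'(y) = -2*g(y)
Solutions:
 g(y) = C1*exp(-2*y)


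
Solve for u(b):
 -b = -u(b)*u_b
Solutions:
 u(b) = -sqrt(C1 + b^2)
 u(b) = sqrt(C1 + b^2)


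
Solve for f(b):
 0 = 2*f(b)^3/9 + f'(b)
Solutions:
 f(b) = -3*sqrt(2)*sqrt(-1/(C1 - 2*b))/2
 f(b) = 3*sqrt(2)*sqrt(-1/(C1 - 2*b))/2


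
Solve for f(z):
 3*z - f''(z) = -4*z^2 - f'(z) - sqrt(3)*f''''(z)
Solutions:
 f(z) = C1 + C2*exp(z*(2*6^(1/3)/(sqrt(81 - 4*sqrt(3)) + 9)^(1/3) + 2^(2/3)*3^(1/6)*(sqrt(81 - 4*sqrt(3)) + 9)^(1/3))/12)*sin(z*(-6^(2/3)*(sqrt(81 - 4*sqrt(3)) + 9)^(1/3) + 2*2^(1/3)*3^(5/6)/(sqrt(81 - 4*sqrt(3)) + 9)^(1/3))/12) + C3*exp(z*(2*6^(1/3)/(sqrt(81 - 4*sqrt(3)) + 9)^(1/3) + 2^(2/3)*3^(1/6)*(sqrt(81 - 4*sqrt(3)) + 9)^(1/3))/12)*cos(z*(-6^(2/3)*(sqrt(81 - 4*sqrt(3)) + 9)^(1/3) + 2*2^(1/3)*3^(5/6)/(sqrt(81 - 4*sqrt(3)) + 9)^(1/3))/12) + C4*exp(-z*(2*6^(1/3)/(sqrt(81 - 4*sqrt(3)) + 9)^(1/3) + 2^(2/3)*3^(1/6)*(sqrt(81 - 4*sqrt(3)) + 9)^(1/3))/6) - 4*z^3/3 - 11*z^2/2 - 11*z


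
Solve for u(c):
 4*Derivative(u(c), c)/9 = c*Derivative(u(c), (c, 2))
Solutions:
 u(c) = C1 + C2*c^(13/9)


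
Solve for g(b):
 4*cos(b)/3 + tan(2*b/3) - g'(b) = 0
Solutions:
 g(b) = C1 - 3*log(cos(2*b/3))/2 + 4*sin(b)/3


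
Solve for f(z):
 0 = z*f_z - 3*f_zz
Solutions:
 f(z) = C1 + C2*erfi(sqrt(6)*z/6)


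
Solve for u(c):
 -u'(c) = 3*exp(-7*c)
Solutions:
 u(c) = C1 + 3*exp(-7*c)/7


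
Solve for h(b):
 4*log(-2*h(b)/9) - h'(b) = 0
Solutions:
 -Integral(1/(log(-_y) - 2*log(3) + log(2)), (_y, h(b)))/4 = C1 - b


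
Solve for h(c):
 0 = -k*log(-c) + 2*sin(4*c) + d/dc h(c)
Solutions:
 h(c) = C1 + c*k*(log(-c) - 1) + cos(4*c)/2


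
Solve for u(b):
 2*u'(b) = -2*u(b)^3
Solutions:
 u(b) = -sqrt(2)*sqrt(-1/(C1 - b))/2
 u(b) = sqrt(2)*sqrt(-1/(C1 - b))/2


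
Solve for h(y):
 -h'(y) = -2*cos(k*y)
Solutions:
 h(y) = C1 + 2*sin(k*y)/k


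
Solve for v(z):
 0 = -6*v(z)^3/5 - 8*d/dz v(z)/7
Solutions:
 v(z) = -sqrt(10)*sqrt(-1/(C1 - 21*z))
 v(z) = sqrt(10)*sqrt(-1/(C1 - 21*z))


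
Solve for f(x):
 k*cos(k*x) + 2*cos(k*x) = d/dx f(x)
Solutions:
 f(x) = C1 + sin(k*x) + 2*sin(k*x)/k


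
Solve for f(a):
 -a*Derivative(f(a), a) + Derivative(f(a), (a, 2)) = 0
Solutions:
 f(a) = C1 + C2*erfi(sqrt(2)*a/2)


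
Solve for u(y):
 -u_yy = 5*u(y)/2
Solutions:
 u(y) = C1*sin(sqrt(10)*y/2) + C2*cos(sqrt(10)*y/2)


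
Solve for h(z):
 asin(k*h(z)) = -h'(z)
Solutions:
 Integral(1/asin(_y*k), (_y, h(z))) = C1 - z


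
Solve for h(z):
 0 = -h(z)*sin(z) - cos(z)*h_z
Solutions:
 h(z) = C1*cos(z)


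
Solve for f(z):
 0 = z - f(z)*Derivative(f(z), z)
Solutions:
 f(z) = -sqrt(C1 + z^2)
 f(z) = sqrt(C1 + z^2)


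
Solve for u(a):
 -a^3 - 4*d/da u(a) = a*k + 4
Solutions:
 u(a) = C1 - a^4/16 - a^2*k/8 - a


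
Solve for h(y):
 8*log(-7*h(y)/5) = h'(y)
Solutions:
 -Integral(1/(log(-_y) - log(5) + log(7)), (_y, h(y)))/8 = C1 - y


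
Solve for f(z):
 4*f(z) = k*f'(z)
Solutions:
 f(z) = C1*exp(4*z/k)


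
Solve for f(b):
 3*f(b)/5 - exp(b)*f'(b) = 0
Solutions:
 f(b) = C1*exp(-3*exp(-b)/5)


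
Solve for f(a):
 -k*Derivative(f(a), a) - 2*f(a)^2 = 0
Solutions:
 f(a) = k/(C1*k + 2*a)


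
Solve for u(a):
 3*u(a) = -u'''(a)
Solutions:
 u(a) = C3*exp(-3^(1/3)*a) + (C1*sin(3^(5/6)*a/2) + C2*cos(3^(5/6)*a/2))*exp(3^(1/3)*a/2)


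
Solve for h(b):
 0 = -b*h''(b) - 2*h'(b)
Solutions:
 h(b) = C1 + C2/b


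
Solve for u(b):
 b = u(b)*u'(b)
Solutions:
 u(b) = -sqrt(C1 + b^2)
 u(b) = sqrt(C1 + b^2)


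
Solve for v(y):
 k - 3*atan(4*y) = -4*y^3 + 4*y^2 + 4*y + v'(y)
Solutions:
 v(y) = C1 + k*y + y^4 - 4*y^3/3 - 2*y^2 - 3*y*atan(4*y) + 3*log(16*y^2 + 1)/8


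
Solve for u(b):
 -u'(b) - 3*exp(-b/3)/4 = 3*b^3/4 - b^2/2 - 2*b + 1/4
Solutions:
 u(b) = C1 - 3*b^4/16 + b^3/6 + b^2 - b/4 + 9*exp(-b/3)/4


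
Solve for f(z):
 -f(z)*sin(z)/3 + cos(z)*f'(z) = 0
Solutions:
 f(z) = C1/cos(z)^(1/3)


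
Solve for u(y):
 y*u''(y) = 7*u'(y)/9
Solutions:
 u(y) = C1 + C2*y^(16/9)


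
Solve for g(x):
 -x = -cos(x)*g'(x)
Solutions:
 g(x) = C1 + Integral(x/cos(x), x)


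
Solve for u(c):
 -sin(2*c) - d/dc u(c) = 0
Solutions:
 u(c) = C1 + cos(2*c)/2


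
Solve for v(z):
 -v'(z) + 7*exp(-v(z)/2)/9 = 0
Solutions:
 v(z) = 2*log(C1 + 7*z/18)


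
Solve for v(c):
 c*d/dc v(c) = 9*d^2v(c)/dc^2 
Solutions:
 v(c) = C1 + C2*erfi(sqrt(2)*c/6)


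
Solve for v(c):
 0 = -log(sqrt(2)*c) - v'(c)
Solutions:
 v(c) = C1 - c*log(c) - c*log(2)/2 + c


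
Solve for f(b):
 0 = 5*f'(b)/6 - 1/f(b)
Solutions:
 f(b) = -sqrt(C1 + 60*b)/5
 f(b) = sqrt(C1 + 60*b)/5


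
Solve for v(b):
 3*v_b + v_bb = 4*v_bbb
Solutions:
 v(b) = C1 + C2*exp(-3*b/4) + C3*exp(b)


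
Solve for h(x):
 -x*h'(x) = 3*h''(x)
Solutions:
 h(x) = C1 + C2*erf(sqrt(6)*x/6)


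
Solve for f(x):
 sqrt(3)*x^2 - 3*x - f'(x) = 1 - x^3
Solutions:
 f(x) = C1 + x^4/4 + sqrt(3)*x^3/3 - 3*x^2/2 - x


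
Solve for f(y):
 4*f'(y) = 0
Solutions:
 f(y) = C1


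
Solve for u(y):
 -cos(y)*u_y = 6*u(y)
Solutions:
 u(y) = C1*(sin(y)^3 - 3*sin(y)^2 + 3*sin(y) - 1)/(sin(y)^3 + 3*sin(y)^2 + 3*sin(y) + 1)


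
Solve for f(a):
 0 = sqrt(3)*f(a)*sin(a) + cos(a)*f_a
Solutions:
 f(a) = C1*cos(a)^(sqrt(3))


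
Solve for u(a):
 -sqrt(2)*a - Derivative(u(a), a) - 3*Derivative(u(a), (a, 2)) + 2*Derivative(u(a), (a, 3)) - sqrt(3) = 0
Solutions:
 u(a) = C1 + C2*exp(a*(3 - sqrt(17))/4) + C3*exp(a*(3 + sqrt(17))/4) - sqrt(2)*a^2/2 - sqrt(3)*a + 3*sqrt(2)*a


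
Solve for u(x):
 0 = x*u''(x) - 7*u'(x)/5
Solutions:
 u(x) = C1 + C2*x^(12/5)


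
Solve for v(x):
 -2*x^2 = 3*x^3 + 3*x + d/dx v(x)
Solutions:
 v(x) = C1 - 3*x^4/4 - 2*x^3/3 - 3*x^2/2


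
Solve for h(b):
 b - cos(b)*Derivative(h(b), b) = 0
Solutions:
 h(b) = C1 + Integral(b/cos(b), b)


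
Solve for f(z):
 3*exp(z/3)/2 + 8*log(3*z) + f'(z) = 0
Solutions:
 f(z) = C1 - 8*z*log(z) + 8*z*(1 - log(3)) - 9*exp(z/3)/2


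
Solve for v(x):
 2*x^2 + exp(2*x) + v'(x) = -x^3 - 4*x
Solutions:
 v(x) = C1 - x^4/4 - 2*x^3/3 - 2*x^2 - exp(2*x)/2


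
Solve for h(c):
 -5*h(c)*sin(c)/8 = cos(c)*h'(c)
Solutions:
 h(c) = C1*cos(c)^(5/8)


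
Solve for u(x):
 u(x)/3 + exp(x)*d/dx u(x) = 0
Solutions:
 u(x) = C1*exp(exp(-x)/3)


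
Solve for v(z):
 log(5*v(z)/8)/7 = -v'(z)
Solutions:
 -7*Integral(1/(-log(_y) - log(5) + 3*log(2)), (_y, v(z))) = C1 - z


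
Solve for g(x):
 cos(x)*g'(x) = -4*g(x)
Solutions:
 g(x) = C1*(sin(x)^2 - 2*sin(x) + 1)/(sin(x)^2 + 2*sin(x) + 1)


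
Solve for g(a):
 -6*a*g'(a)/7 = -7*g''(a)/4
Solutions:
 g(a) = C1 + C2*erfi(2*sqrt(3)*a/7)


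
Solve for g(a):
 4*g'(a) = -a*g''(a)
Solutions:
 g(a) = C1 + C2/a^3


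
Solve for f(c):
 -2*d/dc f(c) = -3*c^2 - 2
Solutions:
 f(c) = C1 + c^3/2 + c


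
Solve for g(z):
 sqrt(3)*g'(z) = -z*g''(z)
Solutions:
 g(z) = C1 + C2*z^(1 - sqrt(3))


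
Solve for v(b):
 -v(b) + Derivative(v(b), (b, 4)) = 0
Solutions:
 v(b) = C1*exp(-b) + C2*exp(b) + C3*sin(b) + C4*cos(b)


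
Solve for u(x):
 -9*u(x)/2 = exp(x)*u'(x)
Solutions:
 u(x) = C1*exp(9*exp(-x)/2)


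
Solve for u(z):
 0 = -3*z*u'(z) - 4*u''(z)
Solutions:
 u(z) = C1 + C2*erf(sqrt(6)*z/4)


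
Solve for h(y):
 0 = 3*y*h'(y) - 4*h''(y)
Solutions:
 h(y) = C1 + C2*erfi(sqrt(6)*y/4)


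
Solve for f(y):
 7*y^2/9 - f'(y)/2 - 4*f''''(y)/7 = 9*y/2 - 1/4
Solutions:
 f(y) = C1 + C4*exp(-7^(1/3)*y/2) + 14*y^3/27 - 9*y^2/2 + y/2 + (C2*sin(sqrt(3)*7^(1/3)*y/4) + C3*cos(sqrt(3)*7^(1/3)*y/4))*exp(7^(1/3)*y/4)


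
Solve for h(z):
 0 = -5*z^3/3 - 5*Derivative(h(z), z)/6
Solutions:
 h(z) = C1 - z^4/2


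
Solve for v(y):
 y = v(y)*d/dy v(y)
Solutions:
 v(y) = -sqrt(C1 + y^2)
 v(y) = sqrt(C1 + y^2)


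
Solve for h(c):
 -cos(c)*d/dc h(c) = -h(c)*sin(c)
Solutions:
 h(c) = C1/cos(c)


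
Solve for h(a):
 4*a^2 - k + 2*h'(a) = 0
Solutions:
 h(a) = C1 - 2*a^3/3 + a*k/2


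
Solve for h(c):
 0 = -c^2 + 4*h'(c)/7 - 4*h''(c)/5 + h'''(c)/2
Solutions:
 h(c) = C1 + 7*c^3/12 + 49*c^2/20 + 1519*c/400 + (C2*sin(2*sqrt(154)*c/35) + C3*cos(2*sqrt(154)*c/35))*exp(4*c/5)


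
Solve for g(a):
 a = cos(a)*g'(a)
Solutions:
 g(a) = C1 + Integral(a/cos(a), a)


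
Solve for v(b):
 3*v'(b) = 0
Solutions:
 v(b) = C1


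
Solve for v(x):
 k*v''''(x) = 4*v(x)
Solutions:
 v(x) = C1*exp(-sqrt(2)*x*(1/k)^(1/4)) + C2*exp(sqrt(2)*x*(1/k)^(1/4)) + C3*exp(-sqrt(2)*I*x*(1/k)^(1/4)) + C4*exp(sqrt(2)*I*x*(1/k)^(1/4))


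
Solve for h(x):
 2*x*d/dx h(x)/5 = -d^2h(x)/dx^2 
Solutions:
 h(x) = C1 + C2*erf(sqrt(5)*x/5)


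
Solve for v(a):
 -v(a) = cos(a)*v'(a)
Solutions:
 v(a) = C1*sqrt(sin(a) - 1)/sqrt(sin(a) + 1)


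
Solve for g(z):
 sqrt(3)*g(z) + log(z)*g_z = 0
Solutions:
 g(z) = C1*exp(-sqrt(3)*li(z))


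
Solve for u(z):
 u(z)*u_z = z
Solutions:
 u(z) = -sqrt(C1 + z^2)
 u(z) = sqrt(C1 + z^2)


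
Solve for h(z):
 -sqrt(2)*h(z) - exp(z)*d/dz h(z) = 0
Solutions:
 h(z) = C1*exp(sqrt(2)*exp(-z))


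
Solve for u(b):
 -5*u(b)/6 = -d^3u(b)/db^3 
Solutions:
 u(b) = C3*exp(5^(1/3)*6^(2/3)*b/6) + (C1*sin(2^(2/3)*3^(1/6)*5^(1/3)*b/4) + C2*cos(2^(2/3)*3^(1/6)*5^(1/3)*b/4))*exp(-5^(1/3)*6^(2/3)*b/12)


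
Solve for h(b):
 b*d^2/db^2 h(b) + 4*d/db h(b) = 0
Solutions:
 h(b) = C1 + C2/b^3


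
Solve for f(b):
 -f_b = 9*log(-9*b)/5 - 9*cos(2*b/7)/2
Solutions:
 f(b) = C1 - 9*b*log(-b)/5 - 18*b*log(3)/5 + 9*b/5 + 63*sin(2*b/7)/4


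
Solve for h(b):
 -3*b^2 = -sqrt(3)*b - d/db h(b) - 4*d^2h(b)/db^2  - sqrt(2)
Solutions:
 h(b) = C1 + C2*exp(-b/4) + b^3 - 12*b^2 - sqrt(3)*b^2/2 - sqrt(2)*b + 4*sqrt(3)*b + 96*b


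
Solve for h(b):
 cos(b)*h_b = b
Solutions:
 h(b) = C1 + Integral(b/cos(b), b)


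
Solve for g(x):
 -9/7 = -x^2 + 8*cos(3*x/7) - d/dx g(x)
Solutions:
 g(x) = C1 - x^3/3 + 9*x/7 + 56*sin(3*x/7)/3


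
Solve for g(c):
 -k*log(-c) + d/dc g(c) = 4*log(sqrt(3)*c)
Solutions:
 g(c) = C1 + c*(k + 4)*log(c) + c*(-k + I*pi*k - 4 + 2*log(3))


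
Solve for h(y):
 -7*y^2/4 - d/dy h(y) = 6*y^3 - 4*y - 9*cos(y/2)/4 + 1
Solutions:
 h(y) = C1 - 3*y^4/2 - 7*y^3/12 + 2*y^2 - y + 9*sin(y/2)/2


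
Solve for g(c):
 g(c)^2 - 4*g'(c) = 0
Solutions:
 g(c) = -4/(C1 + c)


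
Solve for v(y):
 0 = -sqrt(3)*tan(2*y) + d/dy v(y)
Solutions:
 v(y) = C1 - sqrt(3)*log(cos(2*y))/2


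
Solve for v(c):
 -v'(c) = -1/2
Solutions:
 v(c) = C1 + c/2


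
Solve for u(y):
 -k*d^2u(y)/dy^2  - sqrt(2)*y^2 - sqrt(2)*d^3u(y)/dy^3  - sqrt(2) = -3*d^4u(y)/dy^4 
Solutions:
 u(y) = C1 + C2*y + C3*exp(sqrt(2)*y*(1 - sqrt(6*k + 1))/6) + C4*exp(sqrt(2)*y*(sqrt(6*k + 1) + 1)/6) - sqrt(2)*y^4/(12*k) + sqrt(2)*y^2*(-1/2 - 3/k - 2/k^2)/k + 2*y^3/(3*k^2)


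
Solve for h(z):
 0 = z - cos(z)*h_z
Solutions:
 h(z) = C1 + Integral(z/cos(z), z)


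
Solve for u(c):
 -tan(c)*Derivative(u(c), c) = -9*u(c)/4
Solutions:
 u(c) = C1*sin(c)^(9/4)


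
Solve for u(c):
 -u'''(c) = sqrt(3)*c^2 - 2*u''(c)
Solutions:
 u(c) = C1 + C2*c + C3*exp(2*c) + sqrt(3)*c^4/24 + sqrt(3)*c^3/12 + sqrt(3)*c^2/8


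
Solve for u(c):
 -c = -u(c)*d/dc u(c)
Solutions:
 u(c) = -sqrt(C1 + c^2)
 u(c) = sqrt(C1 + c^2)


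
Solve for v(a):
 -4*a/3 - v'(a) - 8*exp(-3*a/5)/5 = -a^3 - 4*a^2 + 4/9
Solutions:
 v(a) = C1 + a^4/4 + 4*a^3/3 - 2*a^2/3 - 4*a/9 + 8*exp(-3*a/5)/3


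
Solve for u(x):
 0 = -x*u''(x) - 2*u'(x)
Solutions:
 u(x) = C1 + C2/x


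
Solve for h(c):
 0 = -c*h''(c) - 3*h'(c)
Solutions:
 h(c) = C1 + C2/c^2


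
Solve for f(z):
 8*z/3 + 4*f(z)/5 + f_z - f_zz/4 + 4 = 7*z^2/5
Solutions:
 f(z) = C1*exp(2*z*(1 - 3*sqrt(5)/5)) + C2*exp(2*z*(1 + 3*sqrt(5)/5)) + 7*z^2/4 - 185*z/24 + 275/48


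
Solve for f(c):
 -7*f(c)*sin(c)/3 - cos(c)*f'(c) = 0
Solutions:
 f(c) = C1*cos(c)^(7/3)


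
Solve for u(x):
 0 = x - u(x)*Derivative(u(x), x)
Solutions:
 u(x) = -sqrt(C1 + x^2)
 u(x) = sqrt(C1 + x^2)


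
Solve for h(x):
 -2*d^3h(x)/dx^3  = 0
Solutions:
 h(x) = C1 + C2*x + C3*x^2


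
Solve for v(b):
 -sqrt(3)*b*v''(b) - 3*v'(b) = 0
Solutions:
 v(b) = C1 + C2*b^(1 - sqrt(3))


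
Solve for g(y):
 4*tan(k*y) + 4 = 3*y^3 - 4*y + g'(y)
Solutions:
 g(y) = C1 - 3*y^4/4 + 2*y^2 + 4*y + 4*Piecewise((-log(cos(k*y))/k, Ne(k, 0)), (0, True))


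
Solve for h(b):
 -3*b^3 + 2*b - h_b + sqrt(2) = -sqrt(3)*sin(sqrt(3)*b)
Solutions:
 h(b) = C1 - 3*b^4/4 + b^2 + sqrt(2)*b - cos(sqrt(3)*b)


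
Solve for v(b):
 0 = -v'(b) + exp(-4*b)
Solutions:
 v(b) = C1 - exp(-4*b)/4


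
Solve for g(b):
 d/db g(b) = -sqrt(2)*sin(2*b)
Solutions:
 g(b) = C1 + sqrt(2)*cos(2*b)/2


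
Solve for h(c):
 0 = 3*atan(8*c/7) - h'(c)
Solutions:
 h(c) = C1 + 3*c*atan(8*c/7) - 21*log(64*c^2 + 49)/16


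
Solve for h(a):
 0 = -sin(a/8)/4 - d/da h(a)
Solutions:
 h(a) = C1 + 2*cos(a/8)


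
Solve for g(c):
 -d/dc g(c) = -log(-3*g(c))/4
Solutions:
 -4*Integral(1/(log(-_y) + log(3)), (_y, g(c))) = C1 - c


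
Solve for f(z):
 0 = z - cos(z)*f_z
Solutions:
 f(z) = C1 + Integral(z/cos(z), z)


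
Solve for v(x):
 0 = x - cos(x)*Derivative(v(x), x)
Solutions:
 v(x) = C1 + Integral(x/cos(x), x)


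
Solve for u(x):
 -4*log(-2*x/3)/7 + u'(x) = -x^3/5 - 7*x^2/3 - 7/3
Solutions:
 u(x) = C1 - x^4/20 - 7*x^3/9 + 4*x*log(-x)/7 + x*(-61 - 12*log(3) + 12*log(2))/21


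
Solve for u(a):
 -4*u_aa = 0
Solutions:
 u(a) = C1 + C2*a


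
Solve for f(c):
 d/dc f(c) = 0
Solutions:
 f(c) = C1


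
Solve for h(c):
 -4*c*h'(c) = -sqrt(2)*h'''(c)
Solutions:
 h(c) = C1 + Integral(C2*airyai(sqrt(2)*c) + C3*airybi(sqrt(2)*c), c)


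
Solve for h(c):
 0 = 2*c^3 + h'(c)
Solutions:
 h(c) = C1 - c^4/2


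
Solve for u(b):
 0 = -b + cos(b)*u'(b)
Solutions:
 u(b) = C1 + Integral(b/cos(b), b)


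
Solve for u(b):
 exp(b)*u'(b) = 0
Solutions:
 u(b) = C1


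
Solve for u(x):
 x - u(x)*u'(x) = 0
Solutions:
 u(x) = -sqrt(C1 + x^2)
 u(x) = sqrt(C1 + x^2)


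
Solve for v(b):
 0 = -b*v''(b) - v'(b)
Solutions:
 v(b) = C1 + C2*log(b)


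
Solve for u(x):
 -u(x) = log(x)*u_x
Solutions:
 u(x) = C1*exp(-li(x))


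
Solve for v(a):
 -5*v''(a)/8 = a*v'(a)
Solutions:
 v(a) = C1 + C2*erf(2*sqrt(5)*a/5)


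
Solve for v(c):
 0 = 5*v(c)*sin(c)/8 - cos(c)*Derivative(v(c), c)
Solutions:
 v(c) = C1/cos(c)^(5/8)


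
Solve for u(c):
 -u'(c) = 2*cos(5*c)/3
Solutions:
 u(c) = C1 - 2*sin(5*c)/15


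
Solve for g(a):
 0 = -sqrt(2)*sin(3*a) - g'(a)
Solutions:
 g(a) = C1 + sqrt(2)*cos(3*a)/3


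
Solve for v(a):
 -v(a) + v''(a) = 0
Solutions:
 v(a) = C1*exp(-a) + C2*exp(a)


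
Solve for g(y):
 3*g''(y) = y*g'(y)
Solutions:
 g(y) = C1 + C2*erfi(sqrt(6)*y/6)


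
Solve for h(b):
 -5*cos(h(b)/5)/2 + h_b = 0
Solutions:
 -5*b/2 - 5*log(sin(h(b)/5) - 1)/2 + 5*log(sin(h(b)/5) + 1)/2 = C1


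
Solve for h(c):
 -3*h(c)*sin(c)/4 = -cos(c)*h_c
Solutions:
 h(c) = C1/cos(c)^(3/4)


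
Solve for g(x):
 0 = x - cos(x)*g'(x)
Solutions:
 g(x) = C1 + Integral(x/cos(x), x)


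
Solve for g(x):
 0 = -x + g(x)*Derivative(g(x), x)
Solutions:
 g(x) = -sqrt(C1 + x^2)
 g(x) = sqrt(C1 + x^2)


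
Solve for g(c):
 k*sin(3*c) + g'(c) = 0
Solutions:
 g(c) = C1 + k*cos(3*c)/3


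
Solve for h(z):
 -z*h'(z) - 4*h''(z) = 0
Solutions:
 h(z) = C1 + C2*erf(sqrt(2)*z/4)


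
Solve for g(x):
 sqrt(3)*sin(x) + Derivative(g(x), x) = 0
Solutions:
 g(x) = C1 + sqrt(3)*cos(x)


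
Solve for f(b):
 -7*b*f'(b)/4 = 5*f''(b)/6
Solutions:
 f(b) = C1 + C2*erf(sqrt(105)*b/10)


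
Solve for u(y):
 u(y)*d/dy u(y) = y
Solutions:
 u(y) = -sqrt(C1 + y^2)
 u(y) = sqrt(C1 + y^2)


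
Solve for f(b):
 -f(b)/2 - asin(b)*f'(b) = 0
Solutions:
 f(b) = C1*exp(-Integral(1/asin(b), b)/2)


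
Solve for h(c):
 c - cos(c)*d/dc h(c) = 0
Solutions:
 h(c) = C1 + Integral(c/cos(c), c)


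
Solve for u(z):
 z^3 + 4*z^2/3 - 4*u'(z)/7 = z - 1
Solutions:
 u(z) = C1 + 7*z^4/16 + 7*z^3/9 - 7*z^2/8 + 7*z/4


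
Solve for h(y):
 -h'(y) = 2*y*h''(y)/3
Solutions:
 h(y) = C1 + C2/sqrt(y)


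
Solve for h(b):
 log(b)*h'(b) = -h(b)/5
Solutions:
 h(b) = C1*exp(-li(b)/5)


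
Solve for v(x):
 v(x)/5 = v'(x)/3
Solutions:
 v(x) = C1*exp(3*x/5)


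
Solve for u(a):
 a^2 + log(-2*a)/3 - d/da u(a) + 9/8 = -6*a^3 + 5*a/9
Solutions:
 u(a) = C1 + 3*a^4/2 + a^3/3 - 5*a^2/18 + a*log(-a)/3 + a*(8*log(2) + 19)/24


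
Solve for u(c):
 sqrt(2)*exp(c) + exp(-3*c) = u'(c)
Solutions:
 u(c) = C1 + sqrt(2)*exp(c) - exp(-3*c)/3


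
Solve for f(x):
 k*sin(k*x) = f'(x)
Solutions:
 f(x) = C1 - cos(k*x)


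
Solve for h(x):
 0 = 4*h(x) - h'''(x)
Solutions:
 h(x) = C3*exp(2^(2/3)*x) + (C1*sin(2^(2/3)*sqrt(3)*x/2) + C2*cos(2^(2/3)*sqrt(3)*x/2))*exp(-2^(2/3)*x/2)


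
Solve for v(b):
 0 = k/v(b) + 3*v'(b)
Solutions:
 v(b) = -sqrt(C1 - 6*b*k)/3
 v(b) = sqrt(C1 - 6*b*k)/3


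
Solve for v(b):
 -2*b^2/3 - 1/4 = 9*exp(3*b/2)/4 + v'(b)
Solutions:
 v(b) = C1 - 2*b^3/9 - b/4 - 3*exp(3*b/2)/2


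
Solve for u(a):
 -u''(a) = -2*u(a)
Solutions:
 u(a) = C1*exp(-sqrt(2)*a) + C2*exp(sqrt(2)*a)


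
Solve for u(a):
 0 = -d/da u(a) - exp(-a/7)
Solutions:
 u(a) = C1 + 7*exp(-a/7)


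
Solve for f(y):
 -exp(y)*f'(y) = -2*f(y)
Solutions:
 f(y) = C1*exp(-2*exp(-y))


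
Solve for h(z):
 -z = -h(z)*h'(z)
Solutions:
 h(z) = -sqrt(C1 + z^2)
 h(z) = sqrt(C1 + z^2)


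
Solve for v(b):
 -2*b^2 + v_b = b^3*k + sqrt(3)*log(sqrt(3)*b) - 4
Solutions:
 v(b) = C1 + b^4*k/4 + 2*b^3/3 + sqrt(3)*b*log(b) - 4*b - sqrt(3)*b + sqrt(3)*b*log(3)/2


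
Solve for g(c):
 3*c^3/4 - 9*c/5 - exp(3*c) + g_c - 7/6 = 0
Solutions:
 g(c) = C1 - 3*c^4/16 + 9*c^2/10 + 7*c/6 + exp(3*c)/3


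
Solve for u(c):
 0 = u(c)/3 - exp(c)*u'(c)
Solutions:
 u(c) = C1*exp(-exp(-c)/3)


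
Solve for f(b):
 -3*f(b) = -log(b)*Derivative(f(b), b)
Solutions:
 f(b) = C1*exp(3*li(b))


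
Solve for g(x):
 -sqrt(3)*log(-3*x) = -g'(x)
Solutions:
 g(x) = C1 + sqrt(3)*x*log(-x) + sqrt(3)*x*(-1 + log(3))


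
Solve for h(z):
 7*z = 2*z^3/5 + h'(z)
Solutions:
 h(z) = C1 - z^4/10 + 7*z^2/2


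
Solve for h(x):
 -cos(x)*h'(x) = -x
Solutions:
 h(x) = C1 + Integral(x/cos(x), x)


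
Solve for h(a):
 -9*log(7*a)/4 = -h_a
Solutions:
 h(a) = C1 + 9*a*log(a)/4 - 9*a/4 + 9*a*log(7)/4


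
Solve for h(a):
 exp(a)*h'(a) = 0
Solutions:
 h(a) = C1


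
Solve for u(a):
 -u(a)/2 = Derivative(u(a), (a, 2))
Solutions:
 u(a) = C1*sin(sqrt(2)*a/2) + C2*cos(sqrt(2)*a/2)


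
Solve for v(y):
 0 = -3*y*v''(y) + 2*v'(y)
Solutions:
 v(y) = C1 + C2*y^(5/3)


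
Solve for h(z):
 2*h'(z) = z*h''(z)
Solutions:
 h(z) = C1 + C2*z^3


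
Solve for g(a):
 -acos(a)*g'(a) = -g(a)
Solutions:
 g(a) = C1*exp(Integral(1/acos(a), a))


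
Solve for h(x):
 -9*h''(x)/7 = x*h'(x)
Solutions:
 h(x) = C1 + C2*erf(sqrt(14)*x/6)


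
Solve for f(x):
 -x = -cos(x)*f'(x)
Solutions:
 f(x) = C1 + Integral(x/cos(x), x)


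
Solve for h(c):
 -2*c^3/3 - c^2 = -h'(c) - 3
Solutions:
 h(c) = C1 + c^4/6 + c^3/3 - 3*c


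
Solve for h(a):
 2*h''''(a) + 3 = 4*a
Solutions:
 h(a) = C1 + C2*a + C3*a^2 + C4*a^3 + a^5/60 - a^4/16


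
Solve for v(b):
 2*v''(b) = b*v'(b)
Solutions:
 v(b) = C1 + C2*erfi(b/2)


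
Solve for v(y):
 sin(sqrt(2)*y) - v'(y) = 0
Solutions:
 v(y) = C1 - sqrt(2)*cos(sqrt(2)*y)/2


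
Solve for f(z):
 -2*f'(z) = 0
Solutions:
 f(z) = C1


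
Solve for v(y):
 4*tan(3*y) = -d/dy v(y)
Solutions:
 v(y) = C1 + 4*log(cos(3*y))/3


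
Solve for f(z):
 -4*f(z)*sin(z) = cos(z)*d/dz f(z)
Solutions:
 f(z) = C1*cos(z)^4


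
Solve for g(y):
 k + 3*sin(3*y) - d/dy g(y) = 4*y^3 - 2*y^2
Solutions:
 g(y) = C1 + k*y - y^4 + 2*y^3/3 - cos(3*y)


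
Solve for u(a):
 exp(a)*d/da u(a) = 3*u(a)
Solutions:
 u(a) = C1*exp(-3*exp(-a))


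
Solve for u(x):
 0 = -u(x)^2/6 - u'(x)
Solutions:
 u(x) = 6/(C1 + x)


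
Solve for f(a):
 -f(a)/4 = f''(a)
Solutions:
 f(a) = C1*sin(a/2) + C2*cos(a/2)


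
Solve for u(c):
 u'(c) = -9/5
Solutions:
 u(c) = C1 - 9*c/5


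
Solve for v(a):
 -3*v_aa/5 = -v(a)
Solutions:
 v(a) = C1*exp(-sqrt(15)*a/3) + C2*exp(sqrt(15)*a/3)


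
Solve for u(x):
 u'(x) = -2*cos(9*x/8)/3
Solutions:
 u(x) = C1 - 16*sin(9*x/8)/27


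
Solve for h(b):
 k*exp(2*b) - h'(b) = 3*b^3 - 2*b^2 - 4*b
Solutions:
 h(b) = C1 - 3*b^4/4 + 2*b^3/3 + 2*b^2 + k*exp(2*b)/2


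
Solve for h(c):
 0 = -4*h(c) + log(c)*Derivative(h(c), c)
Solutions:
 h(c) = C1*exp(4*li(c))


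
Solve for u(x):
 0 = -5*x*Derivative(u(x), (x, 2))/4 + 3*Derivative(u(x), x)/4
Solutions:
 u(x) = C1 + C2*x^(8/5)


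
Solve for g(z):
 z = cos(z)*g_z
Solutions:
 g(z) = C1 + Integral(z/cos(z), z)


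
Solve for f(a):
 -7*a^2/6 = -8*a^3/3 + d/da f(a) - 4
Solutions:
 f(a) = C1 + 2*a^4/3 - 7*a^3/18 + 4*a


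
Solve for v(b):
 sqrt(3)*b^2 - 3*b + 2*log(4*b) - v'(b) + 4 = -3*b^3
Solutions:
 v(b) = C1 + 3*b^4/4 + sqrt(3)*b^3/3 - 3*b^2/2 + 2*b*log(b) + 2*b + 4*b*log(2)


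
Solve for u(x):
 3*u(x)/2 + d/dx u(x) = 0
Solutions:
 u(x) = C1*exp(-3*x/2)


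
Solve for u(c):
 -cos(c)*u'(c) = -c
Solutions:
 u(c) = C1 + Integral(c/cos(c), c)


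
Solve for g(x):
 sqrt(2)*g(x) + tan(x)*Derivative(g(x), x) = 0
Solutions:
 g(x) = C1/sin(x)^(sqrt(2))


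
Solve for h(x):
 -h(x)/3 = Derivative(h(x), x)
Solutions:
 h(x) = C1*exp(-x/3)


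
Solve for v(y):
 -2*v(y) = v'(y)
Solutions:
 v(y) = C1*exp(-2*y)


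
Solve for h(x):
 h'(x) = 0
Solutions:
 h(x) = C1


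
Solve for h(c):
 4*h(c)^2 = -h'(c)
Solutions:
 h(c) = 1/(C1 + 4*c)


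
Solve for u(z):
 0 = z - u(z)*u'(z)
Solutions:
 u(z) = -sqrt(C1 + z^2)
 u(z) = sqrt(C1 + z^2)


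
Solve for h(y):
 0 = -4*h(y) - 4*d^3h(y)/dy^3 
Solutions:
 h(y) = C3*exp(-y) + (C1*sin(sqrt(3)*y/2) + C2*cos(sqrt(3)*y/2))*exp(y/2)


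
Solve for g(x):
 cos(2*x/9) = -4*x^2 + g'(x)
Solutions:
 g(x) = C1 + 4*x^3/3 + 9*sin(2*x/9)/2


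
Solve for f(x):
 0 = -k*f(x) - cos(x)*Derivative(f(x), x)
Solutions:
 f(x) = C1*exp(k*(log(sin(x) - 1) - log(sin(x) + 1))/2)


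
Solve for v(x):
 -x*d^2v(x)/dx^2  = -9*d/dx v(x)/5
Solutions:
 v(x) = C1 + C2*x^(14/5)


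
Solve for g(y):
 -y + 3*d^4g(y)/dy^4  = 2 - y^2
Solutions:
 g(y) = C1 + C2*y + C3*y^2 + C4*y^3 - y^6/1080 + y^5/360 + y^4/36


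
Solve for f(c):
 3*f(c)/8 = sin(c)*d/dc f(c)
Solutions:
 f(c) = C1*(cos(c) - 1)^(3/16)/(cos(c) + 1)^(3/16)


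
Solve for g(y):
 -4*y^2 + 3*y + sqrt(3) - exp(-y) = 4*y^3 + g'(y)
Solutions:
 g(y) = C1 - y^4 - 4*y^3/3 + 3*y^2/2 + sqrt(3)*y + exp(-y)


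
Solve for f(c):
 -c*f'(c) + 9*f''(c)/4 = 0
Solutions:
 f(c) = C1 + C2*erfi(sqrt(2)*c/3)


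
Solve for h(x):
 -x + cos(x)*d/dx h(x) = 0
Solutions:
 h(x) = C1 + Integral(x/cos(x), x)


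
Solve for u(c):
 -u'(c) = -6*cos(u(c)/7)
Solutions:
 -6*c - 7*log(sin(u(c)/7) - 1)/2 + 7*log(sin(u(c)/7) + 1)/2 = C1


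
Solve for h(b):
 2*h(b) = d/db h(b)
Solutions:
 h(b) = C1*exp(2*b)


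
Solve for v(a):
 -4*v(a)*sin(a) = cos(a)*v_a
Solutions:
 v(a) = C1*cos(a)^4


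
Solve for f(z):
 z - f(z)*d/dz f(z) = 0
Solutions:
 f(z) = -sqrt(C1 + z^2)
 f(z) = sqrt(C1 + z^2)


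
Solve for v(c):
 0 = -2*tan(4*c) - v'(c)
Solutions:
 v(c) = C1 + log(cos(4*c))/2


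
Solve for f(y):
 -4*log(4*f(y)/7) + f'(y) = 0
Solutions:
 -Integral(1/(log(_y) - log(7) + 2*log(2)), (_y, f(y)))/4 = C1 - y


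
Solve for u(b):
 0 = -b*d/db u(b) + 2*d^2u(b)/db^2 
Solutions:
 u(b) = C1 + C2*erfi(b/2)


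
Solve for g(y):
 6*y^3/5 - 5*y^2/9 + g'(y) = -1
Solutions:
 g(y) = C1 - 3*y^4/10 + 5*y^3/27 - y


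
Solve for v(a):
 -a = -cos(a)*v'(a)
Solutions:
 v(a) = C1 + Integral(a/cos(a), a)


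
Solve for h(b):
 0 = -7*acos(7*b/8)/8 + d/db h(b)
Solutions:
 h(b) = C1 + 7*b*acos(7*b/8)/8 - sqrt(64 - 49*b^2)/8


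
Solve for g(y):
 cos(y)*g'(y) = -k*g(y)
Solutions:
 g(y) = C1*exp(k*(log(sin(y) - 1) - log(sin(y) + 1))/2)


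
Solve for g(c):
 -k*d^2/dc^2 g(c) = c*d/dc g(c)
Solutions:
 g(c) = C1 + C2*sqrt(k)*erf(sqrt(2)*c*sqrt(1/k)/2)


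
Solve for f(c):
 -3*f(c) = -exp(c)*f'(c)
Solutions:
 f(c) = C1*exp(-3*exp(-c))


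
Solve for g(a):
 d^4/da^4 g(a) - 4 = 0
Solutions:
 g(a) = C1 + C2*a + C3*a^2 + C4*a^3 + a^4/6


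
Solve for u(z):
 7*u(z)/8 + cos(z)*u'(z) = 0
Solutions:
 u(z) = C1*(sin(z) - 1)^(7/16)/(sin(z) + 1)^(7/16)


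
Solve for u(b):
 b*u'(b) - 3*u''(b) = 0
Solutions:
 u(b) = C1 + C2*erfi(sqrt(6)*b/6)


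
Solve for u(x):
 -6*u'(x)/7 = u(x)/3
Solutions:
 u(x) = C1*exp(-7*x/18)


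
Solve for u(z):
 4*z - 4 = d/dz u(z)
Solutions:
 u(z) = C1 + 2*z^2 - 4*z


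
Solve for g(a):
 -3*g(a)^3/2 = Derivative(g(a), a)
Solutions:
 g(a) = -sqrt(-1/(C1 - 3*a))
 g(a) = sqrt(-1/(C1 - 3*a))


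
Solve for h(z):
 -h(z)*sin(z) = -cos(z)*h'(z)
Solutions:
 h(z) = C1/cos(z)


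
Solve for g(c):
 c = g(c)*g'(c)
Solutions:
 g(c) = -sqrt(C1 + c^2)
 g(c) = sqrt(C1 + c^2)


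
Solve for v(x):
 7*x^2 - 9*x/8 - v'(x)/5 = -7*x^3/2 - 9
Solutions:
 v(x) = C1 + 35*x^4/8 + 35*x^3/3 - 45*x^2/16 + 45*x


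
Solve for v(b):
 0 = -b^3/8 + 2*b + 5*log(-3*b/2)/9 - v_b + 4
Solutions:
 v(b) = C1 - b^4/32 + b^2 + 5*b*log(-b)/9 + b*(-5*log(2) + 5*log(3) + 31)/9


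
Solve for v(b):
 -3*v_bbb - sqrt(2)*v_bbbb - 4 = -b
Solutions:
 v(b) = C1 + C2*b + C3*b^2 + C4*exp(-3*sqrt(2)*b/2) + b^4/72 + b^3*(-12 - sqrt(2))/54


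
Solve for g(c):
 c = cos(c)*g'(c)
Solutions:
 g(c) = C1 + Integral(c/cos(c), c)


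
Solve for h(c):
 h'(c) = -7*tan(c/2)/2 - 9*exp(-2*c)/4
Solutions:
 h(c) = C1 - 7*log(tan(c/2)^2 + 1)/2 + 9*exp(-2*c)/8


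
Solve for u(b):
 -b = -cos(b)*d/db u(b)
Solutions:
 u(b) = C1 + Integral(b/cos(b), b)


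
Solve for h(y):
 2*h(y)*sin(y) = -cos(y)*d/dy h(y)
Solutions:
 h(y) = C1*cos(y)^2


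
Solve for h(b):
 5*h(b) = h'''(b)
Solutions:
 h(b) = C3*exp(5^(1/3)*b) + (C1*sin(sqrt(3)*5^(1/3)*b/2) + C2*cos(sqrt(3)*5^(1/3)*b/2))*exp(-5^(1/3)*b/2)


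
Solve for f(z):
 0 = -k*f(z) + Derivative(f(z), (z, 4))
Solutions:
 f(z) = C1*exp(-k^(1/4)*z) + C2*exp(k^(1/4)*z) + C3*exp(-I*k^(1/4)*z) + C4*exp(I*k^(1/4)*z)


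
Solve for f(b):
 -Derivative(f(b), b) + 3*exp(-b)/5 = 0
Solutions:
 f(b) = C1 - 3*exp(-b)/5


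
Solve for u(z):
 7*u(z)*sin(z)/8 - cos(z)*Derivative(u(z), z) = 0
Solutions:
 u(z) = C1/cos(z)^(7/8)


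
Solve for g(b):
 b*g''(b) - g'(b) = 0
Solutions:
 g(b) = C1 + C2*b^2


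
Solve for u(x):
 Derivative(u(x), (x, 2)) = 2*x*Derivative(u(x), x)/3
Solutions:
 u(x) = C1 + C2*erfi(sqrt(3)*x/3)


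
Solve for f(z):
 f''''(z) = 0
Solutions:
 f(z) = C1 + C2*z + C3*z^2 + C4*z^3


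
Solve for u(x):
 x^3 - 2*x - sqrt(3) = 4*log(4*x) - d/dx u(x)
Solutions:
 u(x) = C1 - x^4/4 + x^2 + 4*x*log(x) - 4*x + sqrt(3)*x + x*log(256)


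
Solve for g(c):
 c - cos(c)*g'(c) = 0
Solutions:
 g(c) = C1 + Integral(c/cos(c), c)


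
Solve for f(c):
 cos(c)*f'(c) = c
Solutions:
 f(c) = C1 + Integral(c/cos(c), c)


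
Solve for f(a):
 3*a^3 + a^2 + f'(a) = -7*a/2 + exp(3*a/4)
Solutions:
 f(a) = C1 - 3*a^4/4 - a^3/3 - 7*a^2/4 + 4*exp(3*a/4)/3


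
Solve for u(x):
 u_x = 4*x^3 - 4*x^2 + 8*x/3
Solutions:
 u(x) = C1 + x^4 - 4*x^3/3 + 4*x^2/3


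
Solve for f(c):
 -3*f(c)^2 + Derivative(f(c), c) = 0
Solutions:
 f(c) = -1/(C1 + 3*c)


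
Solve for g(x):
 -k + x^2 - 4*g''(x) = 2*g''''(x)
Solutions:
 g(x) = C1 + C2*x + C3*sin(sqrt(2)*x) + C4*cos(sqrt(2)*x) + x^4/48 + x^2*(-k - 1)/8


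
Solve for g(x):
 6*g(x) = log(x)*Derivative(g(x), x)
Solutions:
 g(x) = C1*exp(6*li(x))


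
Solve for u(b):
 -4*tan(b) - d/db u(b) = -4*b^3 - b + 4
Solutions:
 u(b) = C1 + b^4 + b^2/2 - 4*b + 4*log(cos(b))


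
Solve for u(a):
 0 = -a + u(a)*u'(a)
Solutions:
 u(a) = -sqrt(C1 + a^2)
 u(a) = sqrt(C1 + a^2)


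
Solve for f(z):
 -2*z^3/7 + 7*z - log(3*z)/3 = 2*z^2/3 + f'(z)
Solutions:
 f(z) = C1 - z^4/14 - 2*z^3/9 + 7*z^2/2 - z*log(z)/3 - z*log(3)/3 + z/3


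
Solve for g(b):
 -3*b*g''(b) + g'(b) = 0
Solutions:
 g(b) = C1 + C2*b^(4/3)


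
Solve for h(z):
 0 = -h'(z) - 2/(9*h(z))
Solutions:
 h(z) = -sqrt(C1 - 4*z)/3
 h(z) = sqrt(C1 - 4*z)/3


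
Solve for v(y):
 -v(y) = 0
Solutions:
 v(y) = 0


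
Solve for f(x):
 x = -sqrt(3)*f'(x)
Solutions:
 f(x) = C1 - sqrt(3)*x^2/6


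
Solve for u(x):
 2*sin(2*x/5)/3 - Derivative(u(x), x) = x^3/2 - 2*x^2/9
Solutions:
 u(x) = C1 - x^4/8 + 2*x^3/27 - 5*cos(2*x/5)/3


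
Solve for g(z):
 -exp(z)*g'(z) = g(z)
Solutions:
 g(z) = C1*exp(exp(-z))


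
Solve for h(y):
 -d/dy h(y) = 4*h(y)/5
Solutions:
 h(y) = C1*exp(-4*y/5)


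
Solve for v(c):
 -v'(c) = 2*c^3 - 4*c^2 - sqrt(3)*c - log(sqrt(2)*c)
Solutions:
 v(c) = C1 - c^4/2 + 4*c^3/3 + sqrt(3)*c^2/2 + c*log(c) - c + c*log(2)/2


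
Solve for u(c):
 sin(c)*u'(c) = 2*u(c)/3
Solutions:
 u(c) = C1*(cos(c) - 1)^(1/3)/(cos(c) + 1)^(1/3)


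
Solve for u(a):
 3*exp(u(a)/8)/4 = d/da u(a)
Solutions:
 u(a) = 8*log(-1/(C1 + 3*a)) + 40*log(2)


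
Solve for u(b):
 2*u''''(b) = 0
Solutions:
 u(b) = C1 + C2*b + C3*b^2 + C4*b^3


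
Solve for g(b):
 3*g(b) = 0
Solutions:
 g(b) = 0


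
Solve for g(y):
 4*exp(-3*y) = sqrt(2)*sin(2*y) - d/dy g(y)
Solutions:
 g(y) = C1 - sqrt(2)*cos(2*y)/2 + 4*exp(-3*y)/3


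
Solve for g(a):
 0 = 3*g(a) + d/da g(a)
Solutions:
 g(a) = C1*exp(-3*a)


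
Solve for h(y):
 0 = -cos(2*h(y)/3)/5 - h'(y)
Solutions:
 y/5 - 3*log(sin(2*h(y)/3) - 1)/4 + 3*log(sin(2*h(y)/3) + 1)/4 = C1


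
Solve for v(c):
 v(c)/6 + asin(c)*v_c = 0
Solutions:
 v(c) = C1*exp(-Integral(1/asin(c), c)/6)


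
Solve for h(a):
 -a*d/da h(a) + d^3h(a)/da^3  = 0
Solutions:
 h(a) = C1 + Integral(C2*airyai(a) + C3*airybi(a), a)


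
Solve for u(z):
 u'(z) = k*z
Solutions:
 u(z) = C1 + k*z^2/2


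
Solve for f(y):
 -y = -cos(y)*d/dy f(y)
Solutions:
 f(y) = C1 + Integral(y/cos(y), y)


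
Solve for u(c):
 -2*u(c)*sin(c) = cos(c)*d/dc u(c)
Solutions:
 u(c) = C1*cos(c)^2


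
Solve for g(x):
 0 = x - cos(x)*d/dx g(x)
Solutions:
 g(x) = C1 + Integral(x/cos(x), x)


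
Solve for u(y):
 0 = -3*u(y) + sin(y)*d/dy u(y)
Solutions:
 u(y) = C1*(cos(y) - 1)^(3/2)/(cos(y) + 1)^(3/2)


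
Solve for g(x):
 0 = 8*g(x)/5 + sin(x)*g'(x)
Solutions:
 g(x) = C1*(cos(x) + 1)^(4/5)/(cos(x) - 1)^(4/5)


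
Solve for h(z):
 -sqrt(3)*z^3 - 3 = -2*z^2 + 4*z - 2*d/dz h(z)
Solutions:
 h(z) = C1 + sqrt(3)*z^4/8 - z^3/3 + z^2 + 3*z/2


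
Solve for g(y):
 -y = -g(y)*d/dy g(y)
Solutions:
 g(y) = -sqrt(C1 + y^2)
 g(y) = sqrt(C1 + y^2)


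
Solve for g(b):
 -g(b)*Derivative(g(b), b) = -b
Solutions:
 g(b) = -sqrt(C1 + b^2)
 g(b) = sqrt(C1 + b^2)


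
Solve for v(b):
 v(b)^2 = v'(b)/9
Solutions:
 v(b) = -1/(C1 + 9*b)


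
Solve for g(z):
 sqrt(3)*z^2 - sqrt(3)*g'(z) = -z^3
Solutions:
 g(z) = C1 + sqrt(3)*z^4/12 + z^3/3


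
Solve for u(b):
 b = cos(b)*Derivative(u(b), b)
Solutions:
 u(b) = C1 + Integral(b/cos(b), b)


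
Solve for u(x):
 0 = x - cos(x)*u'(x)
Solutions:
 u(x) = C1 + Integral(x/cos(x), x)


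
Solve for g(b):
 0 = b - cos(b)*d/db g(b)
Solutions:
 g(b) = C1 + Integral(b/cos(b), b)


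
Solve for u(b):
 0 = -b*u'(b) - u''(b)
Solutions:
 u(b) = C1 + C2*erf(sqrt(2)*b/2)


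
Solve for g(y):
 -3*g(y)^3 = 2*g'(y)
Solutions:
 g(y) = -sqrt(-1/(C1 - 3*y))
 g(y) = sqrt(-1/(C1 - 3*y))


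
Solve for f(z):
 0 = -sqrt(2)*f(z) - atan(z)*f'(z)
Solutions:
 f(z) = C1*exp(-sqrt(2)*Integral(1/atan(z), z))


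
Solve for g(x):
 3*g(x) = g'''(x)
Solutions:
 g(x) = C3*exp(3^(1/3)*x) + (C1*sin(3^(5/6)*x/2) + C2*cos(3^(5/6)*x/2))*exp(-3^(1/3)*x/2)


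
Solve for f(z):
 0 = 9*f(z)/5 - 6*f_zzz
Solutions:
 f(z) = C3*exp(10^(2/3)*3^(1/3)*z/10) + (C1*sin(10^(2/3)*3^(5/6)*z/20) + C2*cos(10^(2/3)*3^(5/6)*z/20))*exp(-10^(2/3)*3^(1/3)*z/20)


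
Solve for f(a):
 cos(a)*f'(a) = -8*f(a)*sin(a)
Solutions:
 f(a) = C1*cos(a)^8


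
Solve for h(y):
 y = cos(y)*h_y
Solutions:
 h(y) = C1 + Integral(y/cos(y), y)


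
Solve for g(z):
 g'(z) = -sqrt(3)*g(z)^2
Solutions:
 g(z) = 1/(C1 + sqrt(3)*z)


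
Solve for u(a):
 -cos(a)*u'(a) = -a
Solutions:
 u(a) = C1 + Integral(a/cos(a), a)


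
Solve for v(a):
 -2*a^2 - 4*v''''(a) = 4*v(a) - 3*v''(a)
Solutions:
 v(a) = -a^2/2 + (C1*sin(a*sin(atan(sqrt(55)/3)/2)) + C2*cos(a*sin(atan(sqrt(55)/3)/2)))*exp(-a*cos(atan(sqrt(55)/3)/2)) + (C3*sin(a*sin(atan(sqrt(55)/3)/2)) + C4*cos(a*sin(atan(sqrt(55)/3)/2)))*exp(a*cos(atan(sqrt(55)/3)/2)) - 3/4


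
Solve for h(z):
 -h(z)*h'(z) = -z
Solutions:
 h(z) = -sqrt(C1 + z^2)
 h(z) = sqrt(C1 + z^2)


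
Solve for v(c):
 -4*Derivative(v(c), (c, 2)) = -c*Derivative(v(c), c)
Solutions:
 v(c) = C1 + C2*erfi(sqrt(2)*c/4)


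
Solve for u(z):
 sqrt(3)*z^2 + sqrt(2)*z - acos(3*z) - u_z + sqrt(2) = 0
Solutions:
 u(z) = C1 + sqrt(3)*z^3/3 + sqrt(2)*z^2/2 - z*acos(3*z) + sqrt(2)*z + sqrt(1 - 9*z^2)/3


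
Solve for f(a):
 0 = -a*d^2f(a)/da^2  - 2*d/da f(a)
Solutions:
 f(a) = C1 + C2/a


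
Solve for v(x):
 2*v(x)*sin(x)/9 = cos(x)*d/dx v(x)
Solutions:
 v(x) = C1/cos(x)^(2/9)


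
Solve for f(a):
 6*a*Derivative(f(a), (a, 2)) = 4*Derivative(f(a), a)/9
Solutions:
 f(a) = C1 + C2*a^(29/27)


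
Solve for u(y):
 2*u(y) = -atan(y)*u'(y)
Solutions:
 u(y) = C1*exp(-2*Integral(1/atan(y), y))


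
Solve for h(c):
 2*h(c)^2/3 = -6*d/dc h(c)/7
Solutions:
 h(c) = 9/(C1 + 7*c)


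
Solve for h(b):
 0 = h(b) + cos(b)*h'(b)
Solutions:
 h(b) = C1*sqrt(sin(b) - 1)/sqrt(sin(b) + 1)


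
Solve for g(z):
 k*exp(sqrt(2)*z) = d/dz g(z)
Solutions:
 g(z) = C1 + sqrt(2)*k*exp(sqrt(2)*z)/2


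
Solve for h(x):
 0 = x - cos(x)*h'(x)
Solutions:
 h(x) = C1 + Integral(x/cos(x), x)


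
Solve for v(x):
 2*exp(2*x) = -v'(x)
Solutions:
 v(x) = C1 - exp(2*x)


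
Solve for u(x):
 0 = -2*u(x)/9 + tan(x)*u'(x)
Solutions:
 u(x) = C1*sin(x)^(2/9)


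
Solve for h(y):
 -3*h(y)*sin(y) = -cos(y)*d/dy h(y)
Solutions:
 h(y) = C1/cos(y)^3


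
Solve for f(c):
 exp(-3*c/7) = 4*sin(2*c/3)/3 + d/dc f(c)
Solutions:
 f(c) = C1 + 2*cos(2*c/3) - 7*exp(-3*c/7)/3


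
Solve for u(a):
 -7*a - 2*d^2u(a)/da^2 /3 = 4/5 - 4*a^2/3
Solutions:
 u(a) = C1 + C2*a + a^4/6 - 7*a^3/4 - 3*a^2/5


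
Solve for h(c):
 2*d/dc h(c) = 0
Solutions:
 h(c) = C1


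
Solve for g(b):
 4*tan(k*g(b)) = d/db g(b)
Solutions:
 g(b) = Piecewise((-asin(exp(C1*k + 4*b*k))/k + pi/k, Ne(k, 0)), (nan, True))
 g(b) = Piecewise((asin(exp(C1*k + 4*b*k))/k, Ne(k, 0)), (nan, True))


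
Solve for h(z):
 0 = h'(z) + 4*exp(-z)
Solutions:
 h(z) = C1 + 4*exp(-z)


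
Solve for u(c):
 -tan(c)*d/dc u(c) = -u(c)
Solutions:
 u(c) = C1*sin(c)


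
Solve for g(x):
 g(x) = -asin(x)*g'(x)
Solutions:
 g(x) = C1*exp(-Integral(1/asin(x), x))


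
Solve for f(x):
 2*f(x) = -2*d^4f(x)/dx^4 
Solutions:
 f(x) = (C1*sin(sqrt(2)*x/2) + C2*cos(sqrt(2)*x/2))*exp(-sqrt(2)*x/2) + (C3*sin(sqrt(2)*x/2) + C4*cos(sqrt(2)*x/2))*exp(sqrt(2)*x/2)


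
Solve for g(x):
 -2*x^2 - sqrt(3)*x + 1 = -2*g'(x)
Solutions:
 g(x) = C1 + x^3/3 + sqrt(3)*x^2/4 - x/2


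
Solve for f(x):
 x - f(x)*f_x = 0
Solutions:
 f(x) = -sqrt(C1 + x^2)
 f(x) = sqrt(C1 + x^2)


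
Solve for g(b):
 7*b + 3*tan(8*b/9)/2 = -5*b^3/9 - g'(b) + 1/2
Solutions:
 g(b) = C1 - 5*b^4/36 - 7*b^2/2 + b/2 + 27*log(cos(8*b/9))/16


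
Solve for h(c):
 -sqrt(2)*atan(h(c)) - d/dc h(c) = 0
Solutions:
 Integral(1/atan(_y), (_y, h(c))) = C1 - sqrt(2)*c


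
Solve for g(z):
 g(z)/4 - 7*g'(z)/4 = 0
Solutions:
 g(z) = C1*exp(z/7)


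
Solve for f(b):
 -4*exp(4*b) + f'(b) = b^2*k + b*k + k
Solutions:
 f(b) = C1 + b^3*k/3 + b^2*k/2 + b*k + exp(4*b)


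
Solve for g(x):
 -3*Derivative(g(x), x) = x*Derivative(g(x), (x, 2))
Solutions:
 g(x) = C1 + C2/x^2


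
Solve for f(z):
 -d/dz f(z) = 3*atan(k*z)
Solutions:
 f(z) = C1 - 3*Piecewise((z*atan(k*z) - log(k^2*z^2 + 1)/(2*k), Ne(k, 0)), (0, True))


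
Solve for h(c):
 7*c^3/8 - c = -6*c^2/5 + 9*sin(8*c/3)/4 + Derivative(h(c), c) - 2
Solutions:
 h(c) = C1 + 7*c^4/32 + 2*c^3/5 - c^2/2 + 2*c + 27*cos(8*c/3)/32


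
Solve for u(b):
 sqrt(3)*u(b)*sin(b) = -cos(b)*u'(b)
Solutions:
 u(b) = C1*cos(b)^(sqrt(3))


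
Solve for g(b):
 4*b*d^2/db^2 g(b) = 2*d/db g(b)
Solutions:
 g(b) = C1 + C2*b^(3/2)


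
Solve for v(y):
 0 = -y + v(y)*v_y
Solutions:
 v(y) = -sqrt(C1 + y^2)
 v(y) = sqrt(C1 + y^2)


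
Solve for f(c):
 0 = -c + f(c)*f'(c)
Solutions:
 f(c) = -sqrt(C1 + c^2)
 f(c) = sqrt(C1 + c^2)


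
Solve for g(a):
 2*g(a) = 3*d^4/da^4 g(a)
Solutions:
 g(a) = C1*exp(-2^(1/4)*3^(3/4)*a/3) + C2*exp(2^(1/4)*3^(3/4)*a/3) + C3*sin(2^(1/4)*3^(3/4)*a/3) + C4*cos(2^(1/4)*3^(3/4)*a/3)


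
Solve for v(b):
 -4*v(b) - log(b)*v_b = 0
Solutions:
 v(b) = C1*exp(-4*li(b))


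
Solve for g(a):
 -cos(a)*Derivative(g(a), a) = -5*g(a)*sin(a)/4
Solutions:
 g(a) = C1/cos(a)^(5/4)


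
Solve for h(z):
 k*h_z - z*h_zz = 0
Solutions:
 h(z) = C1 + z^(re(k) + 1)*(C2*sin(log(z)*Abs(im(k))) + C3*cos(log(z)*im(k)))


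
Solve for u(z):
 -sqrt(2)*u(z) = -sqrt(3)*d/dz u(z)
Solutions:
 u(z) = C1*exp(sqrt(6)*z/3)


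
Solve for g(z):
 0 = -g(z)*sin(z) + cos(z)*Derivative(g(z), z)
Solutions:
 g(z) = C1/cos(z)


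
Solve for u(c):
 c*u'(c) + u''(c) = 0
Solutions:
 u(c) = C1 + C2*erf(sqrt(2)*c/2)


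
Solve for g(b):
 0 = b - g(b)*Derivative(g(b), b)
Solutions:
 g(b) = -sqrt(C1 + b^2)
 g(b) = sqrt(C1 + b^2)


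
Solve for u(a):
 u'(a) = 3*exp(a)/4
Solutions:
 u(a) = C1 + 3*exp(a)/4


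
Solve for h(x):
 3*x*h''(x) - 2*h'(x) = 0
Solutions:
 h(x) = C1 + C2*x^(5/3)


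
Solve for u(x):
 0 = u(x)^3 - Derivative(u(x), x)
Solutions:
 u(x) = -sqrt(2)*sqrt(-1/(C1 + x))/2
 u(x) = sqrt(2)*sqrt(-1/(C1 + x))/2


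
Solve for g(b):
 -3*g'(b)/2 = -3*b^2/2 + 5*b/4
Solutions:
 g(b) = C1 + b^3/3 - 5*b^2/12


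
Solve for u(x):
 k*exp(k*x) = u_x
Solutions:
 u(x) = C1 + exp(k*x)


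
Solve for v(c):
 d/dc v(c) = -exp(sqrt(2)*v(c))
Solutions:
 v(c) = sqrt(2)*(2*log(1/(C1 + c)) - log(2))/4


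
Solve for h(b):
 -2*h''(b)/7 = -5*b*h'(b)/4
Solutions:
 h(b) = C1 + C2*erfi(sqrt(35)*b/4)


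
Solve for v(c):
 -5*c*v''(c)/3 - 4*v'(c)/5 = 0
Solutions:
 v(c) = C1 + C2*c^(13/25)


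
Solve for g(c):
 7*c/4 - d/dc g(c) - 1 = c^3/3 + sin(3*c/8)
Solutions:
 g(c) = C1 - c^4/12 + 7*c^2/8 - c + 8*cos(3*c/8)/3


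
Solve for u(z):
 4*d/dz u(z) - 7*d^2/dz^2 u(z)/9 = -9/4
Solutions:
 u(z) = C1 + C2*exp(36*z/7) - 9*z/16
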